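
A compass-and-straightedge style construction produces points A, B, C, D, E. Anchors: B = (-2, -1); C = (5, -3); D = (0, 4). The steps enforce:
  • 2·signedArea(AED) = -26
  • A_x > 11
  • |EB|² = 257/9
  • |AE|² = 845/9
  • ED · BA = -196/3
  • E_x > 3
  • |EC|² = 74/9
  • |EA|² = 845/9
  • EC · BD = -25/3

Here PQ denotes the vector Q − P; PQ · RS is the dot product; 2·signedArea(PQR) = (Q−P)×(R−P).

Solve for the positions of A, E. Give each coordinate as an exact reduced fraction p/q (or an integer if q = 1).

A = (12, -5)
E = (10/3, -2/3)

1. E_x = 10/3  [line -2·x + -5·y + 10/3 = 0 ∩ |EB|² = 257/9]
2. E_y = -2/3  [line -2·x + -5·y + 10/3 = 0 ∩ |EB|² = 257/9]
   → E = (10/3, -2/3)
3. A_x = 12  [2·signedArea(AED) = -26 ∩ ED · BA = -196/3]
4. A_y = -5  [2·signedArea(AED) = -26 ∩ ED · BA = -196/3]
   → A = (12, -5)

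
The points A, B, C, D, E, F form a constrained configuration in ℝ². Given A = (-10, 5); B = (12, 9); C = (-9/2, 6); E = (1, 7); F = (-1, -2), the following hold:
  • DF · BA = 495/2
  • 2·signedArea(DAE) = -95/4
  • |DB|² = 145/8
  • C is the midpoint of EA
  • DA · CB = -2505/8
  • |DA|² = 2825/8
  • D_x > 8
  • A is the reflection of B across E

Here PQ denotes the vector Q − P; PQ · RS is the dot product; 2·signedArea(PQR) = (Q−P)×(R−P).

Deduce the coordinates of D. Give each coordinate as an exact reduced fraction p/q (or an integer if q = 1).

D = (35/4, 25/4)

1. D_x = 35/4  [2·signedArea(DAE) = -95/4 ∩ DA · CB = -2505/8]
2. D_y = 25/4  [2·signedArea(DAE) = -95/4 ∩ DA · CB = -2505/8]
   → D = (35/4, 25/4)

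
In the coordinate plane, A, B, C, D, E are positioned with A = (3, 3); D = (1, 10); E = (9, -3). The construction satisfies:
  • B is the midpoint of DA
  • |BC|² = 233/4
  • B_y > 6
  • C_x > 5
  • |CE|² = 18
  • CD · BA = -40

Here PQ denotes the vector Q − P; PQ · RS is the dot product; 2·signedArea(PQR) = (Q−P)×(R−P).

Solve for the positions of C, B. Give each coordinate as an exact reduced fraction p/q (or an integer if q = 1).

B = (2, 13/2)
C = (6, 0)

1. B_x = 2  [B is the midpoint of DA]
2. B_y = 13/2  [B is the midpoint of DA]
   → B = (2, 13/2)
3. C_x = 6  [line -1·x + 7/2·y + 6 = 0 ∩ |BC|² = 233/4]
4. C_y = 0  [line -1·x + 7/2·y + 6 = 0 ∩ |BC|² = 233/4]
   → C = (6, 0)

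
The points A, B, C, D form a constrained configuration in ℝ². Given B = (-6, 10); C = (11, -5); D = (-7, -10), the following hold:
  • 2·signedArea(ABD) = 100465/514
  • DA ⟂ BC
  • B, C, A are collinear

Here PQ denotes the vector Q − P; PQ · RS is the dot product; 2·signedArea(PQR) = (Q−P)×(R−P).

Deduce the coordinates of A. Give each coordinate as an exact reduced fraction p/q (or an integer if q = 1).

1. A_x = 1727/514  [B, C, A are collinear ∩ DA ⟂ BC]
2. A_y = 895/514  [B, C, A are collinear ∩ DA ⟂ BC]
   → A = (1727/514, 895/514)

A = (1727/514, 895/514)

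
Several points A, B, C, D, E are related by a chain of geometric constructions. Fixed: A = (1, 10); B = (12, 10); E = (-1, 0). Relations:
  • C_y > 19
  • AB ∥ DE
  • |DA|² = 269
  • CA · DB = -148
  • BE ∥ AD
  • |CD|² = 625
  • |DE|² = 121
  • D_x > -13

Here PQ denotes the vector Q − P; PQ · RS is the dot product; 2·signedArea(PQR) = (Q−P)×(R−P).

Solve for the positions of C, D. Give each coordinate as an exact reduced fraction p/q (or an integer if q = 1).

1. D_x = -12  [AB ∥ DE ∩ BE ∥ AD]
2. D_y = 0  [AB ∥ DE ∩ BE ∥ AD]
   → D = (-12, 0)
3. C_x = 3  [line -24·x + -10·y + 272 = 0 ∩ |CD|² = 625]
4. C_y = 20  [line -24·x + -10·y + 272 = 0 ∩ |CD|² = 625]
   → C = (3, 20)

C = (3, 20)
D = (-12, 0)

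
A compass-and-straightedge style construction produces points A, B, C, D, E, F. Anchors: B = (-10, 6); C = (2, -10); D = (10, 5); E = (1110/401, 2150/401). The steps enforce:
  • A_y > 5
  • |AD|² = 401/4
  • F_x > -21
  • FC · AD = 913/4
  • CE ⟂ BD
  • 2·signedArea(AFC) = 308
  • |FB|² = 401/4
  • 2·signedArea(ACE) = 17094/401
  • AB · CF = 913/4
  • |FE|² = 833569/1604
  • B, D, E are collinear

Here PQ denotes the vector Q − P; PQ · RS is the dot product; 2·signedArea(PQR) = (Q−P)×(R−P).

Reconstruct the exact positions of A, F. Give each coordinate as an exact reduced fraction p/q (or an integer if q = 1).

A = (0, 11/2)
F = (-20, 13/2)

1. A_x = 0  [line -6160/401·x + 308/401·y + -1694/401 = 0 ∩ |AD|² = 401/4]
2. A_y = 11/2  [line -6160/401·x + 308/401·y + -1694/401 = 0 ∩ |AD|² = 401/4]
   → A = (0, 11/2)
3. F_x = -20  [2·signedArea(AFC) = 308 ∩ FC · AD = 913/4]
4. F_y = 13/2  [2·signedArea(AFC) = 308 ∩ FC · AD = 913/4]
   → F = (-20, 13/2)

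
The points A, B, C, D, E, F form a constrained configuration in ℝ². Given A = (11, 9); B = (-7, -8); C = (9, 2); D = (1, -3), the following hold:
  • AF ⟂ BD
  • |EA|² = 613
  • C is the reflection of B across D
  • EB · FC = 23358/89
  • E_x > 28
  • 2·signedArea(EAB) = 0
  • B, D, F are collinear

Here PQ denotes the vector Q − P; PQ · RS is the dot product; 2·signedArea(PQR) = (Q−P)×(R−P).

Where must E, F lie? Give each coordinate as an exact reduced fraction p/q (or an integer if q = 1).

E = (29, 26)
F = (1209/89, 433/89)

1. E_x = 29  [line 17·x + -18·y + -25 = 0 ∩ |EA|² = 613]
2. E_y = 26  [line 17·x + -18·y + -25 = 0 ∩ |EA|² = 613]
   → E = (29, 26)
3. F_x = 1209/89  [B, D, F are collinear ∩ AF ⟂ BD]
4. F_y = 433/89  [B, D, F are collinear ∩ AF ⟂ BD]
   → F = (1209/89, 433/89)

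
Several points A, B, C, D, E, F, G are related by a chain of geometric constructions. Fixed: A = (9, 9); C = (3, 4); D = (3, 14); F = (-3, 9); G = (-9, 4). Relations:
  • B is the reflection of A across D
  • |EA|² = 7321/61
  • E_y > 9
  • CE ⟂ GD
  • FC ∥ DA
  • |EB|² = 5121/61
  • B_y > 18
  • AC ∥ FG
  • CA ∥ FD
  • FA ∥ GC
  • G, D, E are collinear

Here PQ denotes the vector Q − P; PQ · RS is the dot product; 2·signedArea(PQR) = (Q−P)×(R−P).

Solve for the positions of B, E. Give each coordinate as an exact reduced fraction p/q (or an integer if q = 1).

1. B_x = -3  [B is the reflection of A across D]
2. B_y = 19  [B is the reflection of A across D]
   → B = (-3, 19)
3. E_x = -117/61  [G, D, E are collinear ∩ CE ⟂ GD]
4. E_y = 604/61  [G, D, E are collinear ∩ CE ⟂ GD]
   → E = (-117/61, 604/61)

B = (-3, 19)
E = (-117/61, 604/61)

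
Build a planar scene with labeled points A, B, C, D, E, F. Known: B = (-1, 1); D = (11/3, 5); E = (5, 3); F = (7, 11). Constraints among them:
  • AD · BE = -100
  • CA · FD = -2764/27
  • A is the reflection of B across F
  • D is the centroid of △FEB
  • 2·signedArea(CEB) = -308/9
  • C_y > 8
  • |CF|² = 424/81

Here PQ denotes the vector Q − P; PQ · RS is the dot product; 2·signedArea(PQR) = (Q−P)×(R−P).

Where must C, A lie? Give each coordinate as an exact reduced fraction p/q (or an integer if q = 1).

1. A_x = 15  [A is the reflection of B across F]
2. A_y = 21  [A is the reflection of B across F]
   → A = (15, 21)
3. C_x = 53/9  [CA · FD = -2764/27 ∩ 2·signedArea(CEB) = -308/9]
4. C_y = 9  [CA · FD = -2764/27 ∩ 2·signedArea(CEB) = -308/9]
   → C = (53/9, 9)

A = (15, 21)
C = (53/9, 9)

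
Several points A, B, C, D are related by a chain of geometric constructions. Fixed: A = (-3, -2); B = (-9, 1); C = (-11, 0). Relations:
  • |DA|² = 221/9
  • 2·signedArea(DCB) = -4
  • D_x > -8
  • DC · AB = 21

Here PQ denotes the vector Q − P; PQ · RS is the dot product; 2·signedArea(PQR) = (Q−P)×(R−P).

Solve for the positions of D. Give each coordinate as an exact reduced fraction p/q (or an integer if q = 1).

D = (-23/3, -1/3)

1. D_x = -23/3  [DC · AB = 21 ∩ 2·signedArea(DCB) = -4]
2. D_y = -1/3  [DC · AB = 21 ∩ 2·signedArea(DCB) = -4]
   → D = (-23/3, -1/3)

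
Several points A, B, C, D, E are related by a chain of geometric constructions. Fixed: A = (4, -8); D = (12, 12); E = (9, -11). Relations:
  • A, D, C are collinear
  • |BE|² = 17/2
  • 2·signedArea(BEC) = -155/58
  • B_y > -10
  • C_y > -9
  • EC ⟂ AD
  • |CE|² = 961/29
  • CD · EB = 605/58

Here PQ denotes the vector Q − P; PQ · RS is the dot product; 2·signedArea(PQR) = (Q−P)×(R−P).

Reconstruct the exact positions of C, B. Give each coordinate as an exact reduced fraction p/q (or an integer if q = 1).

B = (13/2, -19/2)
C = (106/29, -257/29)

1. C_x = 106/29  [A, D, C are collinear ∩ EC ⟂ AD]
2. C_y = -257/29  [A, D, C are collinear ∩ EC ⟂ AD]
   → C = (106/29, -257/29)
3. B_x = 13/2  [line -62/29·x + -155/29·y + -2139/58 = 0 ∩ |BE|² = 17/2]
4. B_y = -19/2  [line -62/29·x + -155/29·y + -2139/58 = 0 ∩ |BE|² = 17/2]
   → B = (13/2, -19/2)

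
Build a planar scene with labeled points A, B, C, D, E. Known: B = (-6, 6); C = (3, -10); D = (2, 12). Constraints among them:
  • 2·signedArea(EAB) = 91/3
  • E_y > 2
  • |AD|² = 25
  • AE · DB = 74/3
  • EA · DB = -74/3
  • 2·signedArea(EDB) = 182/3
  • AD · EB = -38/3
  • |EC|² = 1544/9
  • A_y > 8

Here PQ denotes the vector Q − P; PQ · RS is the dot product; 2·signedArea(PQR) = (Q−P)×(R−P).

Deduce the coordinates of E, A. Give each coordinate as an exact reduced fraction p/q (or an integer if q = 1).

1. E_x = -1/3  [line 6·x + -8·y + 70/3 = 0 ∩ |EC|² = 1544/9]
2. E_y = 8/3  [line 6·x + -8·y + 70/3 = 0 ∩ |EC|² = 1544/9]
   → E = (-1/3, 8/3)
3. A_x = -2  [AD · EB = -38/3 ∩ EA · DB = -74/3]
4. A_y = 9  [AD · EB = -38/3 ∩ EA · DB = -74/3]
   → A = (-2, 9)

A = (-2, 9)
E = (-1/3, 8/3)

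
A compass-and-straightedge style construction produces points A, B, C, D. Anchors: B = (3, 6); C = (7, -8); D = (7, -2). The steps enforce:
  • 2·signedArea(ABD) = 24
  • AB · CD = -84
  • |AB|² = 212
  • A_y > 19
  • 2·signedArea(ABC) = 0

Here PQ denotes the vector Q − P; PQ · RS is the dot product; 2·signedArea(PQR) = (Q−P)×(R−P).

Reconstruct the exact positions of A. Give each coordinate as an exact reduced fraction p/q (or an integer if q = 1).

A = (-1, 20)

1. A_x = -1  [2·signedArea(ABC) = 0 ∩ AB · CD = -84]
2. A_y = 20  [2·signedArea(ABC) = 0 ∩ AB · CD = -84]
   → A = (-1, 20)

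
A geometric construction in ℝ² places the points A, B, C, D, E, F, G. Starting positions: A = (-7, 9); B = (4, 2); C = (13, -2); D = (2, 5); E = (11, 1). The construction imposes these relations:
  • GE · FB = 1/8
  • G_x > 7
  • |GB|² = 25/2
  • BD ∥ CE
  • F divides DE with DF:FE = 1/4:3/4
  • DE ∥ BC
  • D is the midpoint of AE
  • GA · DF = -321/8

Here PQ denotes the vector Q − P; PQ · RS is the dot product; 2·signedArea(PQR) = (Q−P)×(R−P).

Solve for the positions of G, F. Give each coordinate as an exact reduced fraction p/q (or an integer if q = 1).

1. F_x = 17/4  [F divides DE with DF:FE = 1/4:3/4]
2. F_y = 4  [F divides DE with DF:FE = 1/4:3/4]
   → F = (17/4, 4)
3. G_x = 15/2  [GE · FB = 1/8 ∩ GA · DF = -321/8]
4. G_y = 3/2  [GE · FB = 1/8 ∩ GA · DF = -321/8]
   → G = (15/2, 3/2)

F = (17/4, 4)
G = (15/2, 3/2)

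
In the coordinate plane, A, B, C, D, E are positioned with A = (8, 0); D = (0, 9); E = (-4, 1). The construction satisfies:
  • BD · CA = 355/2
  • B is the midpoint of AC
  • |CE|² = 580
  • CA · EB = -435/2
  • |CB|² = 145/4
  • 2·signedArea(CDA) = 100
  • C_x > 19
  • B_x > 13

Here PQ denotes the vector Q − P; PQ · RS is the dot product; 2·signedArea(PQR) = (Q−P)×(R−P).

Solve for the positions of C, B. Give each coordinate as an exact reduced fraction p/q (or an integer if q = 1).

B = (14, -1/2)
C = (20, -1)

1. C_x = 20  [line 9·x + 8·y + -172 = 0 ∩ |CE|² = 580]
2. C_y = -1  [line 9·x + 8·y + -172 = 0 ∩ |CE|² = 580]
   → C = (20, -1)
3. B_x = 14  [B is the midpoint of AC]
4. B_y = -1/2  [B is the midpoint of AC]
   → B = (14, -1/2)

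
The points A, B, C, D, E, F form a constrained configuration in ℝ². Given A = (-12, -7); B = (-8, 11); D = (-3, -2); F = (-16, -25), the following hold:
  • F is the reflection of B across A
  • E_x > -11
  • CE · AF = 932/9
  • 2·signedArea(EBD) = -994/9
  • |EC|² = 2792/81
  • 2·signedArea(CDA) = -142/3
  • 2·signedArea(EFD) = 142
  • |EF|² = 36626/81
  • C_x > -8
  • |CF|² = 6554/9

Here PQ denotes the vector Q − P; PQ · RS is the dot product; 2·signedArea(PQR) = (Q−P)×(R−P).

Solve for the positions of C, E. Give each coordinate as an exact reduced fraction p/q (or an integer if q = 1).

1. C_x = -23/3  [line 5·x + -9·y + 133/3 = 0 ∩ |CF|² = 6554/9]
2. C_y = 2/3  [line 5·x + -9·y + 133/3 = 0 ∩ |CF|² = 6554/9]
   → C = (-23/3, 2/3)
3. E_x = -95/9  [CE · AF = 932/9 ∩ 2·signedArea(EBD) = -994/9]
4. E_y = -40/9  [CE · AF = 932/9 ∩ 2·signedArea(EBD) = -994/9]
   → E = (-95/9, -40/9)

C = (-23/3, 2/3)
E = (-95/9, -40/9)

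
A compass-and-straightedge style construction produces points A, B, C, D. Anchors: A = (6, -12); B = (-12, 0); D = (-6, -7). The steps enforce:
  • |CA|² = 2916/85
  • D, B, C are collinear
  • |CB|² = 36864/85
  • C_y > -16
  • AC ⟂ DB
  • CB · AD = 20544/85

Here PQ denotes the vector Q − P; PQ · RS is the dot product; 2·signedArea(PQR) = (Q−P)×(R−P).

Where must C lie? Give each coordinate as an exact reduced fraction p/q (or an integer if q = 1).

C = (132/85, -1344/85)

1. C_x = 132/85  [D, B, C are collinear ∩ AC ⟂ DB]
2. C_y = -1344/85  [D, B, C are collinear ∩ AC ⟂ DB]
   → C = (132/85, -1344/85)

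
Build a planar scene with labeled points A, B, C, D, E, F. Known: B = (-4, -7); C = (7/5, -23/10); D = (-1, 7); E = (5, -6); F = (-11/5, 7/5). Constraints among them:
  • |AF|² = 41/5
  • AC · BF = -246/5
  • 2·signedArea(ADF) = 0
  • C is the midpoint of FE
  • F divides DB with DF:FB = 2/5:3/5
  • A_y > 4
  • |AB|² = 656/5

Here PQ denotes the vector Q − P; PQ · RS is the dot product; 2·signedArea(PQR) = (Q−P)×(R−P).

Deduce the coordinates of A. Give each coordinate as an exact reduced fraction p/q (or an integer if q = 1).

1. A_x = -8/5  [2·signedArea(ADF) = 0 ∩ AC · BF = -246/5]
2. A_y = 21/5  [2·signedArea(ADF) = 0 ∩ AC · BF = -246/5]
   → A = (-8/5, 21/5)

A = (-8/5, 21/5)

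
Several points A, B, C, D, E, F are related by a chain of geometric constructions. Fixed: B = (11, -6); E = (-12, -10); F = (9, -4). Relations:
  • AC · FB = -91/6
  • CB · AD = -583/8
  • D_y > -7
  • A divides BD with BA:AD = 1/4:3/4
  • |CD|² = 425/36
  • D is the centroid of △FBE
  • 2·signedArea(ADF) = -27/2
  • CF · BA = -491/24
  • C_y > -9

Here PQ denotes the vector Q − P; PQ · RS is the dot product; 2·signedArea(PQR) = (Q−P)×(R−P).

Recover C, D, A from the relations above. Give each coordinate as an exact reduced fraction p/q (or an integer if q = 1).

1. D_x = 8/3  [D is the centroid of △FBE]
2. D_y = -20/3  [D is the centroid of △FBE]
   → D = (8/3, -20/3)
3. A_x = 107/12  [A divides BD with BA:AD = 1/4:3/4]
4. A_y = -37/6  [A divides BD with BA:AD = 1/4:3/4]
   → A = (107/12, -37/6)
5. C_x = -1/2  [CB · AD = -583/8 ∩ AC · FB = -91/6]
6. C_y = -8  [CB · AD = -583/8 ∩ AC · FB = -91/6]
   → C = (-1/2, -8)

A = (107/12, -37/6)
C = (-1/2, -8)
D = (8/3, -20/3)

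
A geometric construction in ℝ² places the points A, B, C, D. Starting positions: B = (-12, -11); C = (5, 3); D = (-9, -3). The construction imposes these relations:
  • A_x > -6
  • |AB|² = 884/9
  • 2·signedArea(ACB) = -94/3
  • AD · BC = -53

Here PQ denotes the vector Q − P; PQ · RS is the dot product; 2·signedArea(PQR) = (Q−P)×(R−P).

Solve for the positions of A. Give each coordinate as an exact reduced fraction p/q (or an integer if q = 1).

1. A_x = -16/3  [2·signedArea(ACB) = -94/3 ∩ AD · BC = -53]
2. A_y = -11/3  [2·signedArea(ACB) = -94/3 ∩ AD · BC = -53]
   → A = (-16/3, -11/3)

A = (-16/3, -11/3)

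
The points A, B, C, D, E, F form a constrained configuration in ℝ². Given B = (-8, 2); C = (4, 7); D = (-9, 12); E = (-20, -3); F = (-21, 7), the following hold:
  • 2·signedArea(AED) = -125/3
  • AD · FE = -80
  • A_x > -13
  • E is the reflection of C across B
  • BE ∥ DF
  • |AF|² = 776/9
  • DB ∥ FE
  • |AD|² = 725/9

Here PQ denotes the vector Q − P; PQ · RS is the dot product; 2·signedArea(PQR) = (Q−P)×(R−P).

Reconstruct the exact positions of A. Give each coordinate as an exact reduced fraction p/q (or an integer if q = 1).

A = (-37/3, 11/3)

1. A_x = -37/3  [2·signedArea(AED) = -125/3 ∩ AD · FE = -80]
2. A_y = 11/3  [2·signedArea(AED) = -125/3 ∩ AD · FE = -80]
   → A = (-37/3, 11/3)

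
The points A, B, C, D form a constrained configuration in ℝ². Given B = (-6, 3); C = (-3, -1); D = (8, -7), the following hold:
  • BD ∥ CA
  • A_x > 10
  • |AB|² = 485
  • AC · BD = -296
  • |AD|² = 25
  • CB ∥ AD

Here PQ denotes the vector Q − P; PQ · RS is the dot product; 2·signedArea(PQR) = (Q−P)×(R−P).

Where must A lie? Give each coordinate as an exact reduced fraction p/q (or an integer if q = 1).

1. A_x = 11  [CB ∥ AD ∩ BD ∥ CA]
2. A_y = -11  [CB ∥ AD ∩ BD ∥ CA]
   → A = (11, -11)

A = (11, -11)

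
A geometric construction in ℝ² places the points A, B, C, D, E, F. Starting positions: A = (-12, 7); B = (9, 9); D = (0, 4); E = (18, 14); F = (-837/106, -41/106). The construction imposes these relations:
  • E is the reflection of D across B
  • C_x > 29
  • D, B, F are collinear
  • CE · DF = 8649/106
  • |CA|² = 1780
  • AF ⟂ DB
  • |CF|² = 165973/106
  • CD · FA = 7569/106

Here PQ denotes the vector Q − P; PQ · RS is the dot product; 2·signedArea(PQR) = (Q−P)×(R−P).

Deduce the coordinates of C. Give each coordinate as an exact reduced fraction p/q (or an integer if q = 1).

1. C_x = 30  [CD · FA = 7569/106 ∩ CE · DF = 8649/106]
2. C_y = 11  [CD · FA = 7569/106 ∩ CE · DF = 8649/106]
   → C = (30, 11)

C = (30, 11)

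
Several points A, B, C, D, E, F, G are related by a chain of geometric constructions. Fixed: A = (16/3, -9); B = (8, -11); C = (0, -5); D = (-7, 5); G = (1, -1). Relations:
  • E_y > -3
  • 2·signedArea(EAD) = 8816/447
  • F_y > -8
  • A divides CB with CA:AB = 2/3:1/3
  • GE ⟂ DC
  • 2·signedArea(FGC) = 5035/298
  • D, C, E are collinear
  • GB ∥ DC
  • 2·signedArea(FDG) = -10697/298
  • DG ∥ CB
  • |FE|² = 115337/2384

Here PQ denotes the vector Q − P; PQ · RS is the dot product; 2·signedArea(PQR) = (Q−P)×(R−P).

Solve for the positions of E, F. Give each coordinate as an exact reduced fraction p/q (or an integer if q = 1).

1. E_x = -231/149  [D, C, E are collinear ∩ GE ⟂ DC]
2. E_y = -415/149  [D, C, E are collinear ∩ GE ⟂ DC]
   → E = (-231/149, -415/149)
3. F_x = 2153/596  [2·signedArea(FDG) = -10697/298 ∩ 2·signedArea(FGC) = 5035/298]
4. F_y = -2219/298  [2·signedArea(FDG) = -10697/298 ∩ 2·signedArea(FGC) = 5035/298]
   → F = (2153/596, -2219/298)

E = (-231/149, -415/149)
F = (2153/596, -2219/298)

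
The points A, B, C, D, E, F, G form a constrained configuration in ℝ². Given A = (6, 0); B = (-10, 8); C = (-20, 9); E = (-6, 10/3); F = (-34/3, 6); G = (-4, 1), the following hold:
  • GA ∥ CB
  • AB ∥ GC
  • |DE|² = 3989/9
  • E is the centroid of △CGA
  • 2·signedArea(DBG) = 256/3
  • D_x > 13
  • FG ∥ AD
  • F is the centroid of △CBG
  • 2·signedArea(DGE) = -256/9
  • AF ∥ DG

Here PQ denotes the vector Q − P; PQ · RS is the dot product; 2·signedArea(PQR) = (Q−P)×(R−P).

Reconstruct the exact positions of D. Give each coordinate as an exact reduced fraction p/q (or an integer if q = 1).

1. D_x = 40/3  [AF ∥ DG ∩ FG ∥ AD]
2. D_y = -5  [AF ∥ DG ∩ FG ∥ AD]
   → D = (40/3, -5)

D = (40/3, -5)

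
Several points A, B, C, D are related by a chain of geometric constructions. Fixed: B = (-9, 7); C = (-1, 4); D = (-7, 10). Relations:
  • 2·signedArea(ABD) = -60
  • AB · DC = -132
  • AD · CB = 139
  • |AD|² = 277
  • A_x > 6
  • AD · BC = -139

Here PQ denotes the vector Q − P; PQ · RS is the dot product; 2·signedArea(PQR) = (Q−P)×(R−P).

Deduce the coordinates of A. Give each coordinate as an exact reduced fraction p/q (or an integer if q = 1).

A = (7, 1)

1. A_x = 7  [2·signedArea(ABD) = -60 ∩ AD · CB = 139]
2. A_y = 1  [2·signedArea(ABD) = -60 ∩ AD · CB = 139]
   → A = (7, 1)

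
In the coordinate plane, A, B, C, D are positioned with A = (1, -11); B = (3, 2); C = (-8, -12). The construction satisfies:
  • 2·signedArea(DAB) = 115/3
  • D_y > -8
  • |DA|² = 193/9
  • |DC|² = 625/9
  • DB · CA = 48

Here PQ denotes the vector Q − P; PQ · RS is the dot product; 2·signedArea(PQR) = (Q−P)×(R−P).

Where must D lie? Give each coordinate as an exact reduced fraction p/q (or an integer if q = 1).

1. D_x = -4/3  [DB · CA = 48 ∩ 2·signedArea(DAB) = 115/3]
2. D_y = -7  [DB · CA = 48 ∩ 2·signedArea(DAB) = 115/3]
   → D = (-4/3, -7)

D = (-4/3, -7)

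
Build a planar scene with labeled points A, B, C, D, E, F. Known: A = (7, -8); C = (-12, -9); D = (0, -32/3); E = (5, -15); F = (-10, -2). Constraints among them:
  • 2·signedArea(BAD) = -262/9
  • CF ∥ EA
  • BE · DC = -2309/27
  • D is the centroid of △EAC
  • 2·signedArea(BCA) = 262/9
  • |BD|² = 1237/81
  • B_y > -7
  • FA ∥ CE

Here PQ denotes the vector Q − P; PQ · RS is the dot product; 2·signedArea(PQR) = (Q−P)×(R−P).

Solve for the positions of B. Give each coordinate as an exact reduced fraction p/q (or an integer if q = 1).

B = (-1, -62/9)

1. B_x = -1  [2·signedArea(BCA) = 262/9 ∩ BE · DC = -2309/27]
2. B_y = -62/9  [2·signedArea(BCA) = 262/9 ∩ BE · DC = -2309/27]
   → B = (-1, -62/9)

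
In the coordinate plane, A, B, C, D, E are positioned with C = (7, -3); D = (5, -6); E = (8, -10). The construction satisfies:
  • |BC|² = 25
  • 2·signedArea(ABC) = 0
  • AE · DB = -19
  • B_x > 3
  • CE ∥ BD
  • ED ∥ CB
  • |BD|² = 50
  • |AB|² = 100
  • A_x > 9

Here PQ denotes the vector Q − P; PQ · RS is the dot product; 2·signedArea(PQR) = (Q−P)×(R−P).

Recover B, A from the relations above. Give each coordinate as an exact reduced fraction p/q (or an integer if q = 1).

1. B_x = 4  [CE ∥ BD ∩ ED ∥ CB]
2. B_y = 1  [CE ∥ BD ∩ ED ∥ CB]
   → B = (4, 1)
3. A_x = 10  [2·signedArea(ABC) = 0 ∩ AE · DB = -19]
4. A_y = -7  [2·signedArea(ABC) = 0 ∩ AE · DB = -19]
   → A = (10, -7)

A = (10, -7)
B = (4, 1)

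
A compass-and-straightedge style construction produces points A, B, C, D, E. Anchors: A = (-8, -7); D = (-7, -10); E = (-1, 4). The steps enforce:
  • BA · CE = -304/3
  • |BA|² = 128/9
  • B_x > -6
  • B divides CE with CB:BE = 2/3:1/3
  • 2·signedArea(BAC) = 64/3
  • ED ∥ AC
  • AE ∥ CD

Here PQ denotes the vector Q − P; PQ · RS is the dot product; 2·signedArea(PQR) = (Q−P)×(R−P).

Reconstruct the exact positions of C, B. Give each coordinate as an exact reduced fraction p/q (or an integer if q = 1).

B = (-16/3, -13/3)
C = (-14, -21)

1. C_x = -14  [AE ∥ CD ∩ ED ∥ AC]
2. C_y = -21  [AE ∥ CD ∩ ED ∥ AC]
   → C = (-14, -21)
3. B_x = -16/3  [B divides CE with CB:BE = 2/3:1/3]
4. B_y = -13/3  [B divides CE with CB:BE = 2/3:1/3]
   → B = (-16/3, -13/3)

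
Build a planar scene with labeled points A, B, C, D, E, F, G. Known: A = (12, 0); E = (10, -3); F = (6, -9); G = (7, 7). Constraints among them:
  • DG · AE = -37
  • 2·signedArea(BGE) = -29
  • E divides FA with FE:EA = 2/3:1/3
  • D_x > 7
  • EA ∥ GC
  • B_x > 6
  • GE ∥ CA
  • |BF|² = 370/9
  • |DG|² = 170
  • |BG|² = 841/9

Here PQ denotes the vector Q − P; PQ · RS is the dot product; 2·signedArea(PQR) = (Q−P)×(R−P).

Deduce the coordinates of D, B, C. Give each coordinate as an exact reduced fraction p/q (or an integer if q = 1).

B = (7, -8/3)
C = (9, 10)
D = (8, -6)

1. D_x = 8  [line 2·x + 3·y + 2 = 0 ∩ |DG|² = 170]
2. D_y = -6  [line 2·x + 3·y + 2 = 0 ∩ |DG|² = 170]
   → D = (8, -6)
3. B_x = 7  [line 10·x + 3·y + -62 = 0 ∩ |BG|² = 841/9]
4. B_y = -8/3  [line 10·x + 3·y + -62 = 0 ∩ |BG|² = 841/9]
   → B = (7, -8/3)
5. C_x = 9  [GE ∥ CA ∩ EA ∥ GC]
6. C_y = 10  [GE ∥ CA ∩ EA ∥ GC]
   → C = (9, 10)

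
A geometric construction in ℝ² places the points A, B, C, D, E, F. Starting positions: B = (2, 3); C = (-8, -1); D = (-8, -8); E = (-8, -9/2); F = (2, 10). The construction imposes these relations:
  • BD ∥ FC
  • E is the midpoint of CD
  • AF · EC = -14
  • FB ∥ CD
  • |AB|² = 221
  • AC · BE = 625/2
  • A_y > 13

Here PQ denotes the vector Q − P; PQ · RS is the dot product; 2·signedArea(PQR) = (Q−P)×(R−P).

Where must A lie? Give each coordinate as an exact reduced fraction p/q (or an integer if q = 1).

A = (12, 14)

1. A_x = 12  [AF · EC = -14 ∩ AC · BE = 625/2]
2. A_y = 14  [AF · EC = -14 ∩ AC · BE = 625/2]
   → A = (12, 14)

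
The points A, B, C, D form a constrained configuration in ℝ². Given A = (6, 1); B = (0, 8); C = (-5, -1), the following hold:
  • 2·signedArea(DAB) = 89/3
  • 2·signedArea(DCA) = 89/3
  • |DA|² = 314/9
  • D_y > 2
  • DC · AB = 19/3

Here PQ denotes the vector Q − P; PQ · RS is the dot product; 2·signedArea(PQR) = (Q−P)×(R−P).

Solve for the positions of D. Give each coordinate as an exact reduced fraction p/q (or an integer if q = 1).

1. D_x = 1/3  [2·signedArea(DCA) = 89/3 ∩ DC · AB = 19/3]
2. D_y = 8/3  [2·signedArea(DCA) = 89/3 ∩ DC · AB = 19/3]
   → D = (1/3, 8/3)

D = (1/3, 8/3)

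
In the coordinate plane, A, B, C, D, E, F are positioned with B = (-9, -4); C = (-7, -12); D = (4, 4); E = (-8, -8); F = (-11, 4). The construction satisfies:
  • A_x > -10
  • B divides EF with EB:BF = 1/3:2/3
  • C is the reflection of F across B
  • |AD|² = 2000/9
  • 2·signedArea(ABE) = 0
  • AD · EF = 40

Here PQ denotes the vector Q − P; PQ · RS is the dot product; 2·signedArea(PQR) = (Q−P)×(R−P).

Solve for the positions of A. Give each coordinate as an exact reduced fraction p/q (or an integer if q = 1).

1. A_x = -28/3  [2·signedArea(ABE) = 0 ∩ AD · EF = 40]
2. A_y = -8/3  [2·signedArea(ABE) = 0 ∩ AD · EF = 40]
   → A = (-28/3, -8/3)

A = (-28/3, -8/3)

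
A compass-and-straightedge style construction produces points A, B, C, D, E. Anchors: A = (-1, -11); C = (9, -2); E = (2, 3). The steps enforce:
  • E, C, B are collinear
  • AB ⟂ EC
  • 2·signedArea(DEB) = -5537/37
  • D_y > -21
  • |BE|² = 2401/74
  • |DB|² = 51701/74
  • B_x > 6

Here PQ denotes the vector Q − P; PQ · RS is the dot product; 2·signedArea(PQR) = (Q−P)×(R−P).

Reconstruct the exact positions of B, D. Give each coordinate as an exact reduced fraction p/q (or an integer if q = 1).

1. B_x = 491/74  [E, C, B are collinear ∩ AB ⟂ EC]
2. B_y = -23/74  [E, C, B are collinear ∩ AB ⟂ EC]
   → B = (491/74, -23/74)
3. D_x = -11  [line 245/74·x + 343/74·y + 9555/74 = 0 ∩ |DB|² = 51701/74]
4. D_y = -20  [line 245/74·x + 343/74·y + 9555/74 = 0 ∩ |DB|² = 51701/74]
   → D = (-11, -20)

B = (491/74, -23/74)
D = (-11, -20)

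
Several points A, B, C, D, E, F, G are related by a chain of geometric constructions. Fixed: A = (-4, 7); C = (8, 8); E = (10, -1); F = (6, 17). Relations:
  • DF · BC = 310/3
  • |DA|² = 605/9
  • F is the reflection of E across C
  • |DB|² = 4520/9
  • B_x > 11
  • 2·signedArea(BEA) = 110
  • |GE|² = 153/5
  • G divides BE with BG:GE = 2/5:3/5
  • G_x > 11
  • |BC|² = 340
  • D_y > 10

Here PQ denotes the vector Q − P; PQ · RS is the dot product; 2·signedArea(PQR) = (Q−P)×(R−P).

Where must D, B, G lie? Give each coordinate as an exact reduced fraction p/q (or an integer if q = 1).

1. B_x = 12  [line -8·x + -14·y + -44 = 0 ∩ |BC|² = 340]
2. B_y = -10  [line -8·x + -14·y + -44 = 0 ∩ |BC|² = 340]
   → B = (12, -10)
3. G_x = 56/5  [G divides BE with BG:GE = 2/5:3/5]
4. G_y = -32/5  [G divides BE with BG:GE = 2/5:3/5]
   → G = (56/5, -32/5)
5. D_x = 10/3  [line 4·x + -18·y + 536/3 = 0 ∩ |DA|² = 605/9]
6. D_y = 32/3  [line 4·x + -18·y + 536/3 = 0 ∩ |DA|² = 605/9]
   → D = (10/3, 32/3)

B = (12, -10)
D = (10/3, 32/3)
G = (56/5, -32/5)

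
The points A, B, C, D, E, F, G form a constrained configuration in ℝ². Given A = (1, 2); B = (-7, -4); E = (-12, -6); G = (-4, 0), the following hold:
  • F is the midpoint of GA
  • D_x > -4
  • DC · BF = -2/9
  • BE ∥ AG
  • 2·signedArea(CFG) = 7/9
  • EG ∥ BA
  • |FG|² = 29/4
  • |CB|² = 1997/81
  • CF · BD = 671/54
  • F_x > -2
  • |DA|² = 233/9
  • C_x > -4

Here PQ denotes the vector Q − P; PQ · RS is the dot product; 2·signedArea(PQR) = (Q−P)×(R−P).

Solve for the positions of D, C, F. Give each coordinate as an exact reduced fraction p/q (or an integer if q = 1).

1. F_x = -3/2  [F is the midpoint of GA]
2. F_y = 1  [F is the midpoint of GA]
   → F = (-3/2, 1)
3. C_x = -34/9  [line 1·x + -5/2·y + 29/9 = 0 ∩ |CB|² = 1997/81]
4. C_y = -2/9  [line 1·x + -5/2·y + 29/9 = 0 ∩ |CB|² = 1997/81]
   → C = (-34/9, -2/9)
5. D_x = -10/3  [DC · BF = -2/9 ∩ CF · BD = 671/54]
6. D_y = -2/3  [DC · BF = -2/9 ∩ CF · BD = 671/54]
   → D = (-10/3, -2/3)

C = (-34/9, -2/9)
D = (-10/3, -2/3)
F = (-3/2, 1)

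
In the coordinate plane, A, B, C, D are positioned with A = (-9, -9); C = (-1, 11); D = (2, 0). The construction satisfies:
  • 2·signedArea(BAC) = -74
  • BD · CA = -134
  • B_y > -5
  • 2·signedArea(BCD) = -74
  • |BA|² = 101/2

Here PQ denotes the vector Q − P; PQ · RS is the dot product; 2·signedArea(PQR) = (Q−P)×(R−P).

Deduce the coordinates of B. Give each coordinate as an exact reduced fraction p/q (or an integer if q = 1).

1. B_x = -7/2  [2·signedArea(BCD) = -74 ∩ 2·signedArea(BAC) = -74]
2. B_y = -9/2  [2·signedArea(BCD) = -74 ∩ 2·signedArea(BAC) = -74]
   → B = (-7/2, -9/2)

B = (-7/2, -9/2)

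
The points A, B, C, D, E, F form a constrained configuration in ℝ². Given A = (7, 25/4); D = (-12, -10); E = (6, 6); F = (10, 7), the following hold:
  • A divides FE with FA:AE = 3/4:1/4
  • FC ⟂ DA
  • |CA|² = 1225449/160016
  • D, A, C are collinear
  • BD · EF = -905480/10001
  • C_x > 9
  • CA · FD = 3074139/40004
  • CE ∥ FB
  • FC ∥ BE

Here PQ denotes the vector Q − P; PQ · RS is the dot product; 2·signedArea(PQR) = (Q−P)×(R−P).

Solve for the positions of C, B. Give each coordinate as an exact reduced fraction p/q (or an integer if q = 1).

1. C_x = 91040/10001  [D, A, C are collinear ∩ FC ⟂ DA]
2. C_y = 80495/10001  [D, A, C are collinear ∩ FC ⟂ DA]
   → C = (91040/10001, 80495/10001)
3. B_x = 68976/10001  [FC ∥ BE ∩ CE ∥ FB]
4. B_y = 49518/10001  [FC ∥ BE ∩ CE ∥ FB]
   → B = (68976/10001, 49518/10001)

B = (68976/10001, 49518/10001)
C = (91040/10001, 80495/10001)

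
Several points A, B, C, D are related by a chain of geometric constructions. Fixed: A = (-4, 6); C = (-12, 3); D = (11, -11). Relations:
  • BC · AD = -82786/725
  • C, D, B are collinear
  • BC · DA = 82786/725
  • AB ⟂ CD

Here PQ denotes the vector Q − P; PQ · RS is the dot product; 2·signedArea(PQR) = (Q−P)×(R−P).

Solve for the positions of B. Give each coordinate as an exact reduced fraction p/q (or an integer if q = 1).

B = (-5434/725, 187/725)

1. B_x = -5434/725  [C, D, B are collinear ∩ AB ⟂ CD]
2. B_y = 187/725  [C, D, B are collinear ∩ AB ⟂ CD]
   → B = (-5434/725, 187/725)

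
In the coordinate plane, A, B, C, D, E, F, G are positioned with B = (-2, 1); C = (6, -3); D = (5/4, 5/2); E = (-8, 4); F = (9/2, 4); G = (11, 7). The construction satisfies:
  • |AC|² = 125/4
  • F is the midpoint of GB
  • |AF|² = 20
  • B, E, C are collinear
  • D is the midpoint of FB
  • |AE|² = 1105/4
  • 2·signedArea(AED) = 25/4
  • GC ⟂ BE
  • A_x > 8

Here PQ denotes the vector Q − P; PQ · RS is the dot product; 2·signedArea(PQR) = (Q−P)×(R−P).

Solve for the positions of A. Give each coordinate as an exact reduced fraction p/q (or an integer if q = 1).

1. A_x = 17/2  [line 3/2·x + 37/4·y + -125/4 = 0 ∩ |AF|² = 20]
2. A_y = 2  [line 3/2·x + 37/4·y + -125/4 = 0 ∩ |AF|² = 20]
   → A = (17/2, 2)

A = (17/2, 2)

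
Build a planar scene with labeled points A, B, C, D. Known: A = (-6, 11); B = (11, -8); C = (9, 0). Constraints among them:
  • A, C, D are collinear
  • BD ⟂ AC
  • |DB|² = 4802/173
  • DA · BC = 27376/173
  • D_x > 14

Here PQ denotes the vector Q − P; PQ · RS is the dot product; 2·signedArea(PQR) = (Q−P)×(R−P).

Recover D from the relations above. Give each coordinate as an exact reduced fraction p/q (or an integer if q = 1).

1. D_x = 2442/173  [A, C, D are collinear ∩ BD ⟂ AC]
2. D_y = -649/173  [A, C, D are collinear ∩ BD ⟂ AC]
   → D = (2442/173, -649/173)

D = (2442/173, -649/173)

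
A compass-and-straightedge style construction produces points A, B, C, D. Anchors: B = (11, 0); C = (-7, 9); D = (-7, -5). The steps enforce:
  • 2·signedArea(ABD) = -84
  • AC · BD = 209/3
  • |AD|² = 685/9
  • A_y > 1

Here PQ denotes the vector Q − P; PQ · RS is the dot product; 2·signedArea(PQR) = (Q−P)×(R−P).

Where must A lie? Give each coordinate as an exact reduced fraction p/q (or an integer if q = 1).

1. A_x = -1  [2·signedArea(ABD) = -84 ∩ AC · BD = 209/3]
2. A_y = 4/3  [2·signedArea(ABD) = -84 ∩ AC · BD = 209/3]
   → A = (-1, 4/3)

A = (-1, 4/3)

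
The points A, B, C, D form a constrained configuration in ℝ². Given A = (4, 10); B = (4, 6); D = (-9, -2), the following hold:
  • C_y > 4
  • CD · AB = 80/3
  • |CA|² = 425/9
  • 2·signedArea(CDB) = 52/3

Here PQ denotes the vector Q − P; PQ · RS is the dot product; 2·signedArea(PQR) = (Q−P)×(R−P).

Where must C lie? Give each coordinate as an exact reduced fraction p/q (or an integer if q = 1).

C = (-1/3, 14/3)

1. C_x = -1/3  [CD · AB = 80/3 ∩ 2·signedArea(CDB) = 52/3]
2. C_y = 14/3  [CD · AB = 80/3 ∩ 2·signedArea(CDB) = 52/3]
   → C = (-1/3, 14/3)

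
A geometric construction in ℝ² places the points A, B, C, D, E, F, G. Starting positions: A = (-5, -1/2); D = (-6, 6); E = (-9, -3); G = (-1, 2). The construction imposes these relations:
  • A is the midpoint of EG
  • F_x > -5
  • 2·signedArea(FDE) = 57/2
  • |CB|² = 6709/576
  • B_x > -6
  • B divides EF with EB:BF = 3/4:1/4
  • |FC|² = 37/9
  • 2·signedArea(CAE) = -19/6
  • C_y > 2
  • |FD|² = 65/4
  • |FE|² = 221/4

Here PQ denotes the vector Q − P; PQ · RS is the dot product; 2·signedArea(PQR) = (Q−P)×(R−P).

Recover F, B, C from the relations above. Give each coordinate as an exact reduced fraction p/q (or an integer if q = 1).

1. F_x = -4  [line 9·x + -3·y + 87/2 = 0 ∩ |FE|² = 221/4]
2. F_y = 5/2  [line 9·x + -3·y + 87/2 = 0 ∩ |FE|² = 221/4]
   → F = (-4, 5/2)
3. B_x = -21/4  [B divides EF with EB:BF = 3/4:1/4]
4. B_y = 9/8  [B divides EF with EB:BF = 3/4:1/4]
   → B = (-21/4, 9/8)
5. C_x = -2  [line 5/2·x + -4·y + 41/3 = 0 ∩ |FC|² = 37/9]
6. C_y = 13/6  [line 5/2·x + -4·y + 41/3 = 0 ∩ |FC|² = 37/9]
   → C = (-2, 13/6)

B = (-21/4, 9/8)
C = (-2, 13/6)
F = (-4, 5/2)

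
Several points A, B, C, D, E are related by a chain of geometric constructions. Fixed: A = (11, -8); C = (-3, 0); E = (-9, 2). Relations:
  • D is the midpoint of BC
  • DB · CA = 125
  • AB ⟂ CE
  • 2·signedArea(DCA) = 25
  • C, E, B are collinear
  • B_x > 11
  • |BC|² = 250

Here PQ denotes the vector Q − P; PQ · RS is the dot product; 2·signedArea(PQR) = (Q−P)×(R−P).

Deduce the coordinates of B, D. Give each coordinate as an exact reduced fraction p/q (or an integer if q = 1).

B = (12, -5)
D = (9/2, -5/2)

1. B_x = 12  [C, E, B are collinear ∩ AB ⟂ CE]
2. B_y = -5  [C, E, B are collinear ∩ AB ⟂ CE]
   → B = (12, -5)
3. D_x = 9/2  [D is the midpoint of BC]
4. D_y = -5/2  [D is the midpoint of BC]
   → D = (9/2, -5/2)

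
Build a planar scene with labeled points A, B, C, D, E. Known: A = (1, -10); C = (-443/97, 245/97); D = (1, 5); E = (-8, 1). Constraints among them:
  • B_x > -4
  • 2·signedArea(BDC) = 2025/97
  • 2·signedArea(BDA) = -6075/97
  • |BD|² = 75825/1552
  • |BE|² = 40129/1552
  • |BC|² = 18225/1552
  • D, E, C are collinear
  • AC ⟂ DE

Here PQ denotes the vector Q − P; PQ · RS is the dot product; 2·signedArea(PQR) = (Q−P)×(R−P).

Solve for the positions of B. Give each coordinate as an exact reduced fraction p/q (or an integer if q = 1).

B = (-308/97, -235/388)

1. B_x = -308/97  [2·signedArea(BDA) = -6075/97 ∩ 2·signedArea(BDC) = 2025/97]
2. B_y = -235/388  [2·signedArea(BDA) = -6075/97 ∩ 2·signedArea(BDC) = 2025/97]
   → B = (-308/97, -235/388)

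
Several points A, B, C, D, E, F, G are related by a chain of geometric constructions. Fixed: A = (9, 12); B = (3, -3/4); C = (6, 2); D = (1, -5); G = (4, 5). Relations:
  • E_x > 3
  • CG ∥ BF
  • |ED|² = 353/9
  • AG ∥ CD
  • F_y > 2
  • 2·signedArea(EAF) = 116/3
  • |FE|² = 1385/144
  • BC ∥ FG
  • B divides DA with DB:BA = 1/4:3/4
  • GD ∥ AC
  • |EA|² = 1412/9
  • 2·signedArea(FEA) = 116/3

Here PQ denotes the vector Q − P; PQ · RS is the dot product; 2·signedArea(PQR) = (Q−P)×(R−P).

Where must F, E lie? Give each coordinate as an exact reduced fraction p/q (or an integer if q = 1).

1. F_x = 1  [BC ∥ FG ∩ CG ∥ BF]
2. F_y = 9/4  [BC ∥ FG ∩ CG ∥ BF]
   → F = (1, 9/4)
3. E_x = 11/3  [line 39/4·x + -8·y + -365/12 = 0 ∩ |ED|² = 353/9]
4. E_y = 2/3  [line 39/4·x + -8·y + -365/12 = 0 ∩ |ED|² = 353/9]
   → E = (11/3, 2/3)

E = (11/3, 2/3)
F = (1, 9/4)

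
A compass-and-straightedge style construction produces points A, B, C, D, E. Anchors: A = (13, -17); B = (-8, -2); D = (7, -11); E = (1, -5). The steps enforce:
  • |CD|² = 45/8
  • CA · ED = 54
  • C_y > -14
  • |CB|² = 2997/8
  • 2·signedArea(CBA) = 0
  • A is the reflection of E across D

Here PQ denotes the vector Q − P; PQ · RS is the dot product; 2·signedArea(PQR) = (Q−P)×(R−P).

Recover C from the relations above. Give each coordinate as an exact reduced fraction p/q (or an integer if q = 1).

C = (31/4, -53/4)

1. C_x = 31/4  [2·signedArea(CBA) = 0 ∩ CA · ED = 54]
2. C_y = -53/4  [2·signedArea(CBA) = 0 ∩ CA · ED = 54]
   → C = (31/4, -53/4)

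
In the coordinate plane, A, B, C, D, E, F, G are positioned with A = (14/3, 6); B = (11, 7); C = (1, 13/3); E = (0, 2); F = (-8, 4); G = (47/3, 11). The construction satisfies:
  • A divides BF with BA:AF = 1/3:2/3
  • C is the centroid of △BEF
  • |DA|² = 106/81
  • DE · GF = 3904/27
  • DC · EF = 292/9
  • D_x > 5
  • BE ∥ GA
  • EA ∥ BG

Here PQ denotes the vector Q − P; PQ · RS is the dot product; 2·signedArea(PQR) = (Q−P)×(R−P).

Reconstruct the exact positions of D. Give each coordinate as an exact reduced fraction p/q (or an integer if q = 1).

D = (47/9, 5)

1. D_x = 47/9  [DC · EF = 292/9 ∩ DE · GF = 3904/27]
2. D_y = 5  [DC · EF = 292/9 ∩ DE · GF = 3904/27]
   → D = (47/9, 5)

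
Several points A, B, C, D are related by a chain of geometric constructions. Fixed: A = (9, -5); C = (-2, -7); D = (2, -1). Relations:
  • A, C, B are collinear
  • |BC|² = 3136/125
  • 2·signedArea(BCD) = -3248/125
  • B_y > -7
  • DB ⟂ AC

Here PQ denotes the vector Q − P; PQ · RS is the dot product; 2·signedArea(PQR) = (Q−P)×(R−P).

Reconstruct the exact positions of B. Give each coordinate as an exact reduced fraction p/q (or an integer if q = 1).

1. B_x = 366/125  [A, C, B are collinear ∩ DB ⟂ AC]
2. B_y = -763/125  [A, C, B are collinear ∩ DB ⟂ AC]
   → B = (366/125, -763/125)

B = (366/125, -763/125)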